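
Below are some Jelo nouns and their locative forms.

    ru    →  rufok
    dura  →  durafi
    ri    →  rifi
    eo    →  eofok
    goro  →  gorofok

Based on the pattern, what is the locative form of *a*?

afi

Looking at the last vowel of each stem: -fok when the last vowel of the stem is a rounded vowel (*ru*, *eo*, *goro*); -fi when the last vowel of the stem is an unrounded vowel (*dura*, *ri*).
Since the last vowel of *a* is /a/ (an unrounded vowel), it takes -fi, giving *afi*.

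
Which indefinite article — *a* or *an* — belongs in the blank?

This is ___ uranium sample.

The indefinite article is chosen by the initial *sound* of the following word, not its spelling.
*uranium* begins with the sound /jʊ/ (u pronounced /jʊ/) — a consonant sound.
So the article is *a*: This is a uranium sample.

a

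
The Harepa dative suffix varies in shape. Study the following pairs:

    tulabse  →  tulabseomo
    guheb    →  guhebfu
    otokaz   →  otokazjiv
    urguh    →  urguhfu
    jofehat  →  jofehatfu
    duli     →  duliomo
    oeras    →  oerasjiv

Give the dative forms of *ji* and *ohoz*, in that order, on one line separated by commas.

jiomo, ohozjiv

The suffix is conditioned by the final sound: -jiv when the stem ends in a sibilant (*otokaz*, *oeras*); -fu when the stem ends in a non-sibilant consonant (*guheb*, *urguh*, *jofehat*); -omo when the stem ends in a vowel (*tulabse*, *duli*).
Since the final sound of *ji* is /i/ (a vowel), it takes -omo, giving *jiomo*.
The final sound of *ohoz* is /z/, which is a sibilant, so the suffix is -jiv, giving *ohozjiv*.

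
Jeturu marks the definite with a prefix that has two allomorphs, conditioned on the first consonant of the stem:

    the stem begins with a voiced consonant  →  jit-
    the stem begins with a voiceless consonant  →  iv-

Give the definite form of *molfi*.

jitmolfi

Since the first consonant of *molfi* is /m/ (voiced), it takes jit-, giving *jitmolfi*.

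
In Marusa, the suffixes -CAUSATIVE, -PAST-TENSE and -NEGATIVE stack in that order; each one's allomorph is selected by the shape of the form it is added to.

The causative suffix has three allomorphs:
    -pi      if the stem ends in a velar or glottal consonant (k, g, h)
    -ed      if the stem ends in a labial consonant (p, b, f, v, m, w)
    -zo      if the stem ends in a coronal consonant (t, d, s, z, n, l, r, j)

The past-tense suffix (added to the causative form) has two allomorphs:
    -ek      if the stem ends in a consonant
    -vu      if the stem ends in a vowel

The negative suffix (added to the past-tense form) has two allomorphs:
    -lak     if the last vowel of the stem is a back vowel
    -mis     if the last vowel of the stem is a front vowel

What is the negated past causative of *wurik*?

Since the final consonant of *wurik* is /k/ (velar/glottal), it takes -pi, giving *wurikpi*.
The final sound of the causative form *wurikpi* is /i/, which is a vowel, so the past-tense suffix is -vu, giving *wurikpivu*.
Since the last vowel of the past-tense form *wurikpivu* is /u/ (a back vowel), it takes -lak, giving *wurikpivulak*.

wurikpivulak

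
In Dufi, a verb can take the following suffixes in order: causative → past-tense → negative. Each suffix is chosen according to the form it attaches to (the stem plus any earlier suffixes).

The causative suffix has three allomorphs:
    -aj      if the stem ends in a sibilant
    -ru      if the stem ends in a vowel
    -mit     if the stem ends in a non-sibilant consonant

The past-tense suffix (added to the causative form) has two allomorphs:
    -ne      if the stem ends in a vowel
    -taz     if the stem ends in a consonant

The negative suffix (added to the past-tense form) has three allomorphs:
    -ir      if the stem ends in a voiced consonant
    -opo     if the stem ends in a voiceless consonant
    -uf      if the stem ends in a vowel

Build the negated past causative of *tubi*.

*tubi* — final sound /i/ (a vowel) → -ru → *tubiru*.
The final sound of the causative form *tubiru* is /u/, which is a vowel, so the past-tense suffix is -ne, giving *tubirune*.
The past-tense form *tubirune*: final sound = /e/, a vowel → -uf → *tubiruneuf*.

tubiruneuf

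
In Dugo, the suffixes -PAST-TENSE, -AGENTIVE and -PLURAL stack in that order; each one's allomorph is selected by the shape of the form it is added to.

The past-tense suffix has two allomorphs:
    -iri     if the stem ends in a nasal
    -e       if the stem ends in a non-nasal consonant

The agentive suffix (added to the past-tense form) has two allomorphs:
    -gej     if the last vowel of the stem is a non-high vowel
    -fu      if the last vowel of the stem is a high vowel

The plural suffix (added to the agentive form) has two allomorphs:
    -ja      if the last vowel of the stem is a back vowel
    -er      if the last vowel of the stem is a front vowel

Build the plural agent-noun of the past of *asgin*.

asginirifuja

Since the final consonant of *asgin* is /n/ (a nasal), it takes -iri, giving *asginiri*.
Since the last vowel of the past-tense form *asginiri* is /i/ (a high vowel), it takes -fu, giving *asginirifu*.
Since the last vowel of the agentive form *asginirifu* is /u/ (a back vowel), it takes -ja, giving *asginirifuja*.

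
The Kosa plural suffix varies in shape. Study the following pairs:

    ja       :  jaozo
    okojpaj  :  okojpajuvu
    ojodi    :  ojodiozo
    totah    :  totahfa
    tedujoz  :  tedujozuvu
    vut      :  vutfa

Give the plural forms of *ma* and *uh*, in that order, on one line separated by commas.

Looking at the final sound of each stem: -fa when the stem ends in a voiceless consonant (*totah*, *vut*); -uvu when the stem ends in a voiced consonant (*okojpaj*, *tedujoz*); -ozo when the stem ends in a vowel (*ja*, *ojodi*).
Since the final sound of *ma* is /a/ (a vowel), it takes -ozo, giving *maozo*.
Since the final sound of *uh* is /h/ (a voiceless consonant), it takes -fa, giving *uhfa*.

maozo, uhfa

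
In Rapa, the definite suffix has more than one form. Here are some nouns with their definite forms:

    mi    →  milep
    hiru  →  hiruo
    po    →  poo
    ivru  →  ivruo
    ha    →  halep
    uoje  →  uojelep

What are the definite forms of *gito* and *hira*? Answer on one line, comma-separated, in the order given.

The pattern is rounding harmony: -o when the last vowel of the stem is a rounded vowel (*hiru*, *po*, *ivru*); -lep when the last vowel of the stem is an unrounded vowel (*mi*, *ha*, *uoje*).
*gito* — last vowel /o/ (a rounded vowel) → -o → *gitoo*.
Since the last vowel of *hira* is /a/ (an unrounded vowel), it takes -lep, giving *hiralep*.

gitoo, hiralep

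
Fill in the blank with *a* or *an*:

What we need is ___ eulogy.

a

The indefinite article is chosen by the initial *sound* of the following word, not its spelling.
*eulogy* begins with the sound /juː/ (eu pronounced /juː/) — a consonant sound.
So the article is *a*: What we need is a eulogy.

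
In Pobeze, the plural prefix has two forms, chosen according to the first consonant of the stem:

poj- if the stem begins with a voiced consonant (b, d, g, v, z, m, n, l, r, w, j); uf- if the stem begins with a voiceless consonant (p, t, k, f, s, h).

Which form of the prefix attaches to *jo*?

*jo* — first consonant /j/ (voiced) → poj-.

poj-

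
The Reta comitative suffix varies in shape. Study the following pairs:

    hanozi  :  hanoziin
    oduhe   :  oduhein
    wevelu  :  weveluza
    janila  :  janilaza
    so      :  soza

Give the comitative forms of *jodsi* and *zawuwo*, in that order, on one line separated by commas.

jodsiin, zawuwoza

The alternation tracks the last vowel of the stem — -in when the last vowel of the stem is a front vowel (*hanozi*, *oduhe*); -za when the last vowel of the stem is a back vowel (*wevelu*, *janila*, *so*).
Since the last vowel of *jodsi* is /i/ (a front vowel), it takes -in, giving *jodsiin*.
The last vowel of *zawuwo* is /o/, which is a back vowel, so the suffix is -za, giving *zawuwoza*.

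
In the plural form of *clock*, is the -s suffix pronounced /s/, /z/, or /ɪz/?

/s/

The stem *clock* ends in a voiceless non-sibilant consonant.
The plural suffix surfaces as /ɪz/ after sibilants, /s/ after other voiceless consonants, and /z/ after other voiced sounds.
So the plural -s on *clock* is pronounced /s/.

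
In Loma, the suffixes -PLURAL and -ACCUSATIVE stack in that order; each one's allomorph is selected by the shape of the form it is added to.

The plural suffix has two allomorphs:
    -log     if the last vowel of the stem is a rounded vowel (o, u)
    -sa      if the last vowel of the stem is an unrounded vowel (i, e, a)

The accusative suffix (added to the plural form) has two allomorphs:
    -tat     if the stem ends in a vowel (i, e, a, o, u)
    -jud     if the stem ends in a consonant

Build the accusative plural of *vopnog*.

Since the last vowel of *vopnog* is /o/ (a rounded vowel), it takes -log, giving *vopnoglog*.
The plural form *vopnoglog*: final sound = /g/, a consonant → -jud → *vopnoglogjud*.

vopnoglogjud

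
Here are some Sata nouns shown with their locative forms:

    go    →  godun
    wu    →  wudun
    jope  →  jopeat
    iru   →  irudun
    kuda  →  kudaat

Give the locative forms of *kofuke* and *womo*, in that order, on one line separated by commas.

kofukeat, womodun

Looking at the last vowel of each stem: -dun when the last vowel of the stem is a rounded vowel (*go*, *wu*, *iru*); -at when the last vowel of the stem is an unrounded vowel (*jope*, *kuda*).
The last vowel of *kofuke* is /e/, which is an unrounded vowel, so the suffix is -at, giving *kofukeat*.
*womo* — last vowel /o/ (a rounded vowel) → -dun → *womodun*.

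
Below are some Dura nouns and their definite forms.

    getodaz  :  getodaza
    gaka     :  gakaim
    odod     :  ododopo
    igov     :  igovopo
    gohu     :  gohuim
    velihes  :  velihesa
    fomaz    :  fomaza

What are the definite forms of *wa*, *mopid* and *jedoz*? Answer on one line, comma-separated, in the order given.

The suffix is conditioned by the final sound: -a when the stem ends in a sibilant (*getodaz*, *velihes*, *fomaz*); -opo when the stem ends in a non-sibilant consonant (*odod*, *igov*); -im when the stem ends in a vowel (*gaka*, *gohu*).
*wa* — final sound /a/ (a vowel) → -im → *waim*.
*mopid* — final sound /d/ (a non-sibilant consonant) → -opo → *mopidopo*.
Since the final sound of *jedoz* is /z/ (a sibilant), it takes -a, giving *jedoza*.

waim, mopidopo, jedoza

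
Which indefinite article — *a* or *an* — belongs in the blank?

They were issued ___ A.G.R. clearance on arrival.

an

The indefinite article is chosen by the initial *sound* of the following word, not its spelling.
The initialism *A.G.R.* is read letter by letter; the first letter, A, is pronounced /eɪ/, which begins with a vowel sound.
So the article is *an*: They were issued an A.G.R. clearance on arrival.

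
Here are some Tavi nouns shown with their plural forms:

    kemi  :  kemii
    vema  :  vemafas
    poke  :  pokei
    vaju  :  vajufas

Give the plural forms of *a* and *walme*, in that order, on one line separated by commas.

The pattern is front/back vowel harmony: -i when the last vowel of the stem is a front vowel (*kemi*, *poke*); -fas when the last vowel of the stem is a back vowel (*vema*, *vaju*).
*a*: last vowel = /a/, a back vowel → -fas → *afas*.
*walme* — last vowel /e/ (a front vowel) → -i → *walmei*.

afas, walmei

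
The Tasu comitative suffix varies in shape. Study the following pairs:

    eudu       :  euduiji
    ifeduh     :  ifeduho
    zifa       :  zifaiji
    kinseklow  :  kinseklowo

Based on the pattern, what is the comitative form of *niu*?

niuiji

The suffix is conditioned by the final sound: -o when the stem ends in a consonant (*ifeduh*, *kinseklow*); -iji when the stem ends in a vowel (*eudu*, *zifa*).
The final sound of *niu* is /u/, which is a vowel, so the suffix is -iji, giving *niuiji*.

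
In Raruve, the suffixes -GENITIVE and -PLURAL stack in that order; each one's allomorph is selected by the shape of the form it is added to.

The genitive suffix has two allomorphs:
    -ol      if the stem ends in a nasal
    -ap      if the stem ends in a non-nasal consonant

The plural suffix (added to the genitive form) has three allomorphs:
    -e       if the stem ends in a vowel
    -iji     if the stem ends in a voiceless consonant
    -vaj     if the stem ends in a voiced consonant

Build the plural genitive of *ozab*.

*ozab* — final consonant /b/ (non-nasal) → -ap → *ozabap*.
The genitive form *ozabap* — final sound /p/ (a voiceless consonant) → -iji → *ozabapiji*.

ozabapiji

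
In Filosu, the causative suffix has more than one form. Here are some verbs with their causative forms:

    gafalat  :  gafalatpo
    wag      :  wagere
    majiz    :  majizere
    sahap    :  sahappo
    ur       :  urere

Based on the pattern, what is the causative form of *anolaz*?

anolazere

The pattern is voicing of the final consonant: -po when the stem ends in a voiceless consonant (*gafalat*, *sahap*); -ere when the stem ends in a voiced consonant (*wag*, *majiz*, *ur*).
*anolaz* — final consonant /z/ (voiced) → -ere → *anolazere*.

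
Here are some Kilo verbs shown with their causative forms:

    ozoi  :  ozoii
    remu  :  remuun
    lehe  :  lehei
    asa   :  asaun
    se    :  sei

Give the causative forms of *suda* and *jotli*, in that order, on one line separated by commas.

sudaun, jotlii

The pattern is front/back vowel harmony: -i when the last vowel of the stem is a front vowel (*ozoi*, *lehe*, *se*); -un when the last vowel of the stem is a back vowel (*remu*, *asa*).
*suda* — last vowel /a/ (a back vowel) → -un → *sudaun*.
*jotli* — last vowel /i/ (a front vowel) → -i → *jotlii*.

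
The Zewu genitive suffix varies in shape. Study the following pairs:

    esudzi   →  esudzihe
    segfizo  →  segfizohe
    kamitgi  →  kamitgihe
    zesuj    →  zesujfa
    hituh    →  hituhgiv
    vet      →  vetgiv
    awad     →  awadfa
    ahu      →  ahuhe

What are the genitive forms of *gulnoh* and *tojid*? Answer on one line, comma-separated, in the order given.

Looking at the final sound of each stem: -giv when the stem ends in a voiceless consonant (*hituh*, *vet*); -fa when the stem ends in a voiced consonant (*zesuj*, *awad*); -he when the stem ends in a vowel (*esudzi*, *segfizo*, *kamitgi*, *ahu*).
Since the final sound of *gulnoh* is /h/ (a voiceless consonant), it takes -giv, giving *gulnohgiv*.
The final sound of *tojid* is /d/, which is a voiced consonant, so the suffix is -fa, giving *tojidfa*.

gulnohgiv, tojidfa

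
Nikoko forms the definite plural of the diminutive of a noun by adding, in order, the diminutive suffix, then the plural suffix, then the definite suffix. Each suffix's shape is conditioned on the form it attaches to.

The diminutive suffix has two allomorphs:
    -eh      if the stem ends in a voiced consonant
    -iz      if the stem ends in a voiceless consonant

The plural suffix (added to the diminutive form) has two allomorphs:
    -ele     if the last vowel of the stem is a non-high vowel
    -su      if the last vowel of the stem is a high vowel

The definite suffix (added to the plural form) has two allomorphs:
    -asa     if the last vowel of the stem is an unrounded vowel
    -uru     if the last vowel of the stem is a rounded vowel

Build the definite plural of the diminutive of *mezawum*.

mezawumeheleasa

The final consonant of *mezawum* is /m/, which is voiced, so the diminutive suffix is -eh, giving *mezawumeh*.
The diminutive form *mezawumeh*: last vowel = /e/, a non-high vowel → -ele → *mezawumehele*.
The last vowel of the plural form *mezawumehele* is /e/, which is an unrounded vowel, so the definite suffix is -asa, giving *mezawumeheleasa*.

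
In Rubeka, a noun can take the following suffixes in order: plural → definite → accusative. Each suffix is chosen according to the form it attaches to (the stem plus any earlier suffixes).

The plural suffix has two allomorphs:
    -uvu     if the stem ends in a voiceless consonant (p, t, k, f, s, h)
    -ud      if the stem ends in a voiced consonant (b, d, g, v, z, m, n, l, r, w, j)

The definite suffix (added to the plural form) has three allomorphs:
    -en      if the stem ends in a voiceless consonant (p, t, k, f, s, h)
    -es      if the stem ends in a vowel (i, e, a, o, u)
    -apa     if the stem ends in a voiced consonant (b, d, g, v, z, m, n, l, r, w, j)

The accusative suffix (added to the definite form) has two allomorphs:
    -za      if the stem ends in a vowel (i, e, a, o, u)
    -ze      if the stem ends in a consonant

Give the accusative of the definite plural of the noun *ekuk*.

The final consonant of *ekuk* is /k/, which is voiceless, so the plural suffix is -uvu, giving *ekukuvu*.
The plural form *ekukuvu*: final sound = /u/, a vowel → -es → *ekukuvues*.
Since the final sound of the definite form *ekukuvues* is /s/ (a consonant), it takes -ze, giving *ekukuvuesze*.

ekukuvuesze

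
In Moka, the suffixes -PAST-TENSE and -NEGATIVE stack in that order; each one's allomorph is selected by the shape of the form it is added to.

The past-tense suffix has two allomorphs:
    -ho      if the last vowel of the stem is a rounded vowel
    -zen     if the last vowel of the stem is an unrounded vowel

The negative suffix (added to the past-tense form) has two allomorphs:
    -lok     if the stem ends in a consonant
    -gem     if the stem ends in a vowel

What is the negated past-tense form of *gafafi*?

gafafizenlok

*gafafi* — last vowel /i/ (an unrounded vowel) → -zen → *gafafizen*.
The past-tense form *gafafizen* — final sound /n/ (a consonant) → -lok → *gafafizenlok*.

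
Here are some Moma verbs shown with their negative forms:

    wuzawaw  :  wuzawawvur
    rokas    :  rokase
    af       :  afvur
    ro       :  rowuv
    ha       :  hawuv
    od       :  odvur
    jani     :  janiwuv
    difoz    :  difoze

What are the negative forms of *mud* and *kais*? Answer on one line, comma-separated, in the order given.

The alternation tracks the final sound of the stem — -e when the stem ends in a sibilant (*rokas*, *difoz*); -vur when the stem ends in a non-sibilant consonant (*wuzawaw*, *af*, *od*); -wuv when the stem ends in a vowel (*ro*, *ha*, *jani*).
The final sound of *mud* is /d/, which is a non-sibilant consonant, so the suffix is -vur, giving *mudvur*.
*kais*: final sound = /s/, a sibilant → -e → *kaise*.

mudvur, kaise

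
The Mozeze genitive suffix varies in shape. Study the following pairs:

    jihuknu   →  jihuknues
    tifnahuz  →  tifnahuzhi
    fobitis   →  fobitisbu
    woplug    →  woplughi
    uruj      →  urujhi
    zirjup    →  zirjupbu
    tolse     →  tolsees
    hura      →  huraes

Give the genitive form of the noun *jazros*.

jazrosbu

Looking at the final sound of each stem: -bu when the stem ends in a voiceless consonant (*fobitis*, *zirjup*); -hi when the stem ends in a voiced consonant (*tifnahuz*, *woplug*, *uruj*); -es when the stem ends in a vowel (*jihuknu*, *tolse*, *hura*).
Since the final sound of *jazros* is /s/ (a voiceless consonant), it takes -bu, giving *jazrosbu*.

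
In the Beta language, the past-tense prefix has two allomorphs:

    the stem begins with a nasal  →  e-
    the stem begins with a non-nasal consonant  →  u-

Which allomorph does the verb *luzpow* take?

u-

The first consonant of *luzpow* is /l/, which is non-nasal, so the prefix is u-.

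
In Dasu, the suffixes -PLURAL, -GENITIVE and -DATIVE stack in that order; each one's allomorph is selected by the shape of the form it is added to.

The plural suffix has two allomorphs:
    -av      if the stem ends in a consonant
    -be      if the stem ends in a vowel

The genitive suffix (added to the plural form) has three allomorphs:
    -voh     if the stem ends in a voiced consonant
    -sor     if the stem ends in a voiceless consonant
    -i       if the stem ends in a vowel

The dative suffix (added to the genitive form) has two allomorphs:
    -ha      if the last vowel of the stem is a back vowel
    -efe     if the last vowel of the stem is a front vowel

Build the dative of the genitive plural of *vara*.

varabeiefe

*vara*: final sound = /a/, a vowel → -be → *varabe*.
The plural form *varabe*: final sound = /e/, a vowel → -i → *varabei*.
The last vowel of the genitive form *varabei* is /i/, which is a front vowel, so the dative suffix is -efe, giving *varabeiefe*.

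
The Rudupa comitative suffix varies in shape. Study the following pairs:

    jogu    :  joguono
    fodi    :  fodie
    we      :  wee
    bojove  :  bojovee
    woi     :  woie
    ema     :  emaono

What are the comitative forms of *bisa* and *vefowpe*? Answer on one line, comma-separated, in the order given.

bisaono, vefowpee

The pattern is front/back vowel harmony: -e when the last vowel of the stem is a front vowel (*fodi*, *we*, *bojove*, *woi*); -ono when the last vowel of the stem is a back vowel (*jogu*, *ema*).
*bisa*: last vowel = /a/, a back vowel → -ono → *bisaono*.
The last vowel of *vefowpe* is /e/, which is a front vowel, so the suffix is -e, giving *vefowpee*.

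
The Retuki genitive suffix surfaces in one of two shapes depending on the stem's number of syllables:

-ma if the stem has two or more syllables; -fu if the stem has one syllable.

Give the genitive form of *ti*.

tifu

With one syllable, *ti* takes -fu → *tifu*.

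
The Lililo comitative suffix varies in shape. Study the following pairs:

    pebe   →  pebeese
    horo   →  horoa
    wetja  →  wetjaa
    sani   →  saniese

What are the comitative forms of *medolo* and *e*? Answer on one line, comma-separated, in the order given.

medoloa, eese

Looking at the last vowel of each stem: -ese when the last vowel of the stem is a front vowel (*pebe*, *sani*); -a when the last vowel of the stem is a back vowel (*horo*, *wetja*).
The last vowel of *medolo* is /o/, which is a back vowel, so the suffix is -a, giving *medoloa*.
*e* — last vowel /e/ (a front vowel) → -ese → *eese*.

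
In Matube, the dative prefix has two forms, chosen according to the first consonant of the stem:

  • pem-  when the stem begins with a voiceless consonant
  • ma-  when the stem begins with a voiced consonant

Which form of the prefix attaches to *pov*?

*pov*: first consonant = /p/, voiceless → pem-.

pem-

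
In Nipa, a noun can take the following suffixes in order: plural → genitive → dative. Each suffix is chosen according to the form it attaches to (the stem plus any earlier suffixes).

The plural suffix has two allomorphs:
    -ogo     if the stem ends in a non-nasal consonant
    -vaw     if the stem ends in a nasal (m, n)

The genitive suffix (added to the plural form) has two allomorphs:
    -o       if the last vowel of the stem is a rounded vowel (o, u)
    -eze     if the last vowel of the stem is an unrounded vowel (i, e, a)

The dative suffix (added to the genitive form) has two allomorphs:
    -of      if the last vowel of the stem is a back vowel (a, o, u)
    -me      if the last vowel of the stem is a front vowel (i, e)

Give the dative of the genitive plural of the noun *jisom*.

jisomvawezeme

The final consonant of *jisom* is /m/, which is a nasal, so the plural suffix is -vaw, giving *jisomvaw*.
The plural form *jisomvaw* — last vowel /a/ (an unrounded vowel) → -eze → *jisomvaweze*.
The last vowel of the genitive form *jisomvaweze* is /e/, which is a front vowel, so the dative suffix is -me, giving *jisomvawezeme*.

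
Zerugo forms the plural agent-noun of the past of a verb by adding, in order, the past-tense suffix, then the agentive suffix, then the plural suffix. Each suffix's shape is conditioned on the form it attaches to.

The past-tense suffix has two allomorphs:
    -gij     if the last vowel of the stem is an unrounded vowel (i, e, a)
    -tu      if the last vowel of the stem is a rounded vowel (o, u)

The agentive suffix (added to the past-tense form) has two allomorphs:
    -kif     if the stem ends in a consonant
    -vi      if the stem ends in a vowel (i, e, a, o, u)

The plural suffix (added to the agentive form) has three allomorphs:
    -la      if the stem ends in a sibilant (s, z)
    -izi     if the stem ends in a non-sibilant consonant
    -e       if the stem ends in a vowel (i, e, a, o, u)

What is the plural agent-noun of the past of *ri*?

rigijkifizi

The last vowel of *ri* is /i/, which is an unrounded vowel, so the past-tense suffix is -gij, giving *rigij*.
The past-tense form *rigij* — final sound /j/ (a consonant) → -kif → *rigijkif*.
Since the final sound of the agentive form *rigijkif* is /f/ (a non-sibilant consonant), it takes -izi, giving *rigijkifizi*.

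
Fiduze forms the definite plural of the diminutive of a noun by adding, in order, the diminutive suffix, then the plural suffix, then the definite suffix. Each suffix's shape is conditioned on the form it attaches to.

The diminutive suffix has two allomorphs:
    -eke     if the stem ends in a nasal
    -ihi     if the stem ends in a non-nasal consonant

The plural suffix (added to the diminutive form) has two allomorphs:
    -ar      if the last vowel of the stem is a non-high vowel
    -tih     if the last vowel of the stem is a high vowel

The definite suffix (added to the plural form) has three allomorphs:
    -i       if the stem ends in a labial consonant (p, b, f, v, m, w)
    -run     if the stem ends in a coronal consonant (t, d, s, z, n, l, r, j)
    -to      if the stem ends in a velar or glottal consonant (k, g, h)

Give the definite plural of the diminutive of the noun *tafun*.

The final consonant of *tafun* is /n/, which is a nasal, so the diminutive suffix is -eke, giving *tafuneke*.
The diminutive form *tafuneke* — last vowel /e/ (a non-high vowel) → -ar → *tafunekear*.
The plural form *tafunekear*: final consonant = /r/, coronal → -run → *tafunekearrun*.

tafunekearrun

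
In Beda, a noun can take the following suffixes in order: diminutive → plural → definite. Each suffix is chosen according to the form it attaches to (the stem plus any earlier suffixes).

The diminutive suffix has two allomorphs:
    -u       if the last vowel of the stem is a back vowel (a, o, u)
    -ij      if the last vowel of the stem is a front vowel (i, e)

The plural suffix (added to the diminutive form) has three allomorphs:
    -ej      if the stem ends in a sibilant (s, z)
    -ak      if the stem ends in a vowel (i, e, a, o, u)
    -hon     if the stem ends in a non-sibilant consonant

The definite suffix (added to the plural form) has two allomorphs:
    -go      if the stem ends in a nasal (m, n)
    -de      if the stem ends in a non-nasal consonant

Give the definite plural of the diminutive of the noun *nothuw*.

nothuwuakde

*nothuw* — last vowel /u/ (a back vowel) → -u → *nothuwu*.
The diminutive form *nothuwu*: final sound = /u/, a vowel → -ak → *nothuwuak*.
The plural form *nothuwuak*: final consonant = /k/, non-nasal → -de → *nothuwuakde*.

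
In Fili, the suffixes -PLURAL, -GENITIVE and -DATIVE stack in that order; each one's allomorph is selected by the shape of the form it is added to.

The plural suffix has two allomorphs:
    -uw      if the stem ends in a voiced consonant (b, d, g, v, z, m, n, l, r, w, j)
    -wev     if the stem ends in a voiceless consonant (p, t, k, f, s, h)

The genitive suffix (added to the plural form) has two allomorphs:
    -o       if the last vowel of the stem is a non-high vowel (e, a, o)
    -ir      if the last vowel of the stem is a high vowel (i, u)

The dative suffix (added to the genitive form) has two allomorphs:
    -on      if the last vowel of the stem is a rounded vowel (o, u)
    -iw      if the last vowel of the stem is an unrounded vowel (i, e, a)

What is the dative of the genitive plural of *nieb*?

The final consonant of *nieb* is /b/, which is voiced, so the plural suffix is -uw, giving *niebuw*.
The plural form *niebuw*: last vowel = /u/, a high vowel → -ir → *niebuwir*.
The genitive form *niebuwir* — last vowel /i/ (an unrounded vowel) → -iw → *niebuwiriw*.

niebuwiriw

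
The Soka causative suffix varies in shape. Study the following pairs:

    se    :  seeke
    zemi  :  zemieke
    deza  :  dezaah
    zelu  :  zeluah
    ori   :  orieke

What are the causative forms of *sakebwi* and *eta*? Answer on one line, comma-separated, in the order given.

The pattern is front/back vowel harmony: -eke when the last vowel of the stem is a front vowel (*se*, *zemi*, *ori*); -ah when the last vowel of the stem is a back vowel (*deza*, *zelu*).
*sakebwi* — last vowel /i/ (a front vowel) → -eke → *sakebwieke*.
*eta* — last vowel /a/ (a back vowel) → -ah → *etaah*.

sakebwieke, etaah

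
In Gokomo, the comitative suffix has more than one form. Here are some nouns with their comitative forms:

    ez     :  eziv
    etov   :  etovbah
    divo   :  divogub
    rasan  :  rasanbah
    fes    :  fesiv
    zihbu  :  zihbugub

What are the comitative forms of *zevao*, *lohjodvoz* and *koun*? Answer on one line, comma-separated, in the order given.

The alternation tracks the final sound of the stem — -iv when the stem ends in a sibilant (*ez*, *fes*); -bah when the stem ends in a non-sibilant consonant (*etov*, *rasan*); -gub when the stem ends in a vowel (*divo*, *zihbu*).
*zevao* — final sound /o/ (a vowel) → -gub → *zevaogub*.
*lohjodvoz*: final sound = /z/, a sibilant → -iv → *lohjodvoziv*.
The final sound of *koun* is /n/, which is a non-sibilant consonant, so the suffix is -bah, giving *kounbah*.

zevaogub, lohjodvoziv, kounbah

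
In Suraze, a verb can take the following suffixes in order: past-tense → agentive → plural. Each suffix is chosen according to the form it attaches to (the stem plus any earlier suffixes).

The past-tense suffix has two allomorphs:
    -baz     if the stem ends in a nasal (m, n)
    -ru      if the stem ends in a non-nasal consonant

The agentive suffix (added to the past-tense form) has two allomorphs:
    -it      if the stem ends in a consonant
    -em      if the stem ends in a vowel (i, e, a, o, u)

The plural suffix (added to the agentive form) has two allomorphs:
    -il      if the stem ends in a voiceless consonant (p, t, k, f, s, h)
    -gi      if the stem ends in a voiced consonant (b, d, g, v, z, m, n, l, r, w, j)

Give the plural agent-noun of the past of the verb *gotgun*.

gotgunbazitil

The final consonant of *gotgun* is /n/, which is a nasal, so the past-tense suffix is -baz, giving *gotgunbaz*.
The past-tense form *gotgunbaz*: final sound = /z/, a consonant → -it → *gotgunbazit*.
The agentive form *gotgunbazit*: final consonant = /t/, voiceless → -il → *gotgunbazitil*.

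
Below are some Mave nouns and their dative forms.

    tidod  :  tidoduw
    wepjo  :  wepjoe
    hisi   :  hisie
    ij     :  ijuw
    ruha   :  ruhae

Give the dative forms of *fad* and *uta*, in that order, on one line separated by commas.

The suffix is conditioned by the final sound: -uw when the stem ends in a consonant (*tidod*, *ij*); -e when the stem ends in a vowel (*wepjo*, *hisi*, *ruha*).
*fad*: final sound = /d/, a consonant → -uw → *faduw*.
*uta* — final sound /a/ (a vowel) → -e → *utae*.

faduw, utae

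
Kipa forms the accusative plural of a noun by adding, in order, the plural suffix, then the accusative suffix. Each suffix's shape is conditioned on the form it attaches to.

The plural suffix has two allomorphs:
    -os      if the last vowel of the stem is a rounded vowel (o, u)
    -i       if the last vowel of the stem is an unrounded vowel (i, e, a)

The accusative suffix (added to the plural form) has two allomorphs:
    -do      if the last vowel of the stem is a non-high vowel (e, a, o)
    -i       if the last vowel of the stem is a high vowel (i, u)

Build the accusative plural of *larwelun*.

*larwelun*: last vowel = /u/, a rounded vowel → -os → *larwelunos*.
The last vowel of the plural form *larwelunos* is /o/, which is a non-high vowel, so the accusative suffix is -do, giving *larwelunosdo*.

larwelunosdo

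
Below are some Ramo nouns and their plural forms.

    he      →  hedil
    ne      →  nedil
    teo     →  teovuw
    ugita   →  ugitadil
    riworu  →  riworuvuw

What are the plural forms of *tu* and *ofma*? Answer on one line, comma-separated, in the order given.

tuvuw, ofmadil

Looking at the last vowel of each stem: -vuw when the last vowel of the stem is a rounded vowel (*teo*, *riworu*); -dil when the last vowel of the stem is an unrounded vowel (*he*, *ne*, *ugita*).
*tu*: last vowel = /u/, a rounded vowel → -vuw → *tuvuw*.
The last vowel of *ofma* is /a/, which is an unrounded vowel, so the suffix is -dil, giving *ofmadil*.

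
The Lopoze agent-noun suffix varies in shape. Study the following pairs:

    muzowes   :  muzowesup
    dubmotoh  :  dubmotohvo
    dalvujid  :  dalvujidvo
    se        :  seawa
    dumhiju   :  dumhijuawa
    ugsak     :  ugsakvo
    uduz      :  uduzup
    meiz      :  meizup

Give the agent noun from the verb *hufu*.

hufuawa

The alternation tracks the final sound of the stem — -up when the stem ends in a sibilant (*muzowes*, *uduz*, *meiz*); -vo when the stem ends in a non-sibilant consonant (*dubmotoh*, *dalvujid*, *ugsak*); -awa when the stem ends in a vowel (*se*, *dumhiju*).
*hufu* — final sound /u/ (a vowel) → -awa → *hufuawa*.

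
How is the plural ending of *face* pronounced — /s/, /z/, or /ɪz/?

The stem *face* ends in a sibilant (/s, z, ʃ, ʒ, tʃ, dʒ/).
The plural suffix surfaces as /ɪz/ after sibilants, /s/ after other voiceless consonants, and /z/ after other voiced sounds.
So the plural -s on *face* is pronounced /ɪz/.

/ɪz/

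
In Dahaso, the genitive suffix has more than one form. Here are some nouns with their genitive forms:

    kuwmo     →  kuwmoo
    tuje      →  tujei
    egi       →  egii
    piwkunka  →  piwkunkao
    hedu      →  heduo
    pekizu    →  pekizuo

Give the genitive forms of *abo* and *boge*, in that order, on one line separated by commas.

Looking at the last vowel of each stem: -i when the last vowel of the stem is a front vowel (*tuje*, *egi*); -o when the last vowel of the stem is a back vowel (*kuwmo*, *piwkunka*, *hedu*, *pekizu*).
*abo* — last vowel /o/ (a back vowel) → -o → *aboo*.
Since the last vowel of *boge* is /e/ (a front vowel), it takes -i, giving *bogei*.

aboo, bogei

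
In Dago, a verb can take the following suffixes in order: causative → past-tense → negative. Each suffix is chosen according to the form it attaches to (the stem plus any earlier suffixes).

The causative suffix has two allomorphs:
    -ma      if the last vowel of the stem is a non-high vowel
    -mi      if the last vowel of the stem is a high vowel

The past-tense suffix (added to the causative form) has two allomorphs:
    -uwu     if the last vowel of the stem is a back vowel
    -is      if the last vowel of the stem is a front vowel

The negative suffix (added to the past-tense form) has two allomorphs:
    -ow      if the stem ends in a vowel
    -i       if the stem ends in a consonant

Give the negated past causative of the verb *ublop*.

*ublop* — last vowel /o/ (a non-high vowel) → -ma → *ublopma*.
The causative form *ublopma* — last vowel /a/ (a back vowel) → -uwu → *ublopmauwu*.
The past-tense form *ublopmauwu*: final sound = /u/, a vowel → -ow → *ublopmauwuow*.

ublopmauwuow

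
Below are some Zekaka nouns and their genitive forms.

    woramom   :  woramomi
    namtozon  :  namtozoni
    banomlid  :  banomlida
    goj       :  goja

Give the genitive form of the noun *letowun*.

letowuni

The alternation tracks the final consonant of the stem — -i when the stem ends in a nasal (*woramom*, *namtozon*); -a when the stem ends in a non-nasal consonant (*banomlid*, *goj*).
Since the final consonant of *letowun* is /n/ (a nasal), it takes -i, giving *letowuni*.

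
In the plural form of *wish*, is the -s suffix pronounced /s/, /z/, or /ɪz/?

/ɪz/

The stem *wish* ends in a sibilant (/s, z, ʃ, ʒ, tʃ, dʒ/).
The plural suffix surfaces as /ɪz/ after sibilants, /s/ after other voiceless consonants, and /z/ after other voiced sounds.
So the plural -s on *wish* is pronounced /ɪz/.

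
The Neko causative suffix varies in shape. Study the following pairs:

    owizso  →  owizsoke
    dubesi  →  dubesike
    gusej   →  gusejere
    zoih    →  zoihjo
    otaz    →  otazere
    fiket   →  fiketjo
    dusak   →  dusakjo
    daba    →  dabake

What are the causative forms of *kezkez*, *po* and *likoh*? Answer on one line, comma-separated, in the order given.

kezkezere, poke, likohjo

The suffix is conditioned by the final sound: -jo when the stem ends in a voiceless consonant (*zoih*, *fiket*, *dusak*); -ere when the stem ends in a voiced consonant (*gusej*, *otaz*); -ke when the stem ends in a vowel (*owizso*, *dubesi*, *daba*).
The final sound of *kezkez* is /z/, which is a voiced consonant, so the suffix is -ere, giving *kezkezere*.
*po* — final sound /o/ (a vowel) → -ke → *poke*.
*likoh* — final sound /h/ (a voiceless consonant) → -jo → *likohjo*.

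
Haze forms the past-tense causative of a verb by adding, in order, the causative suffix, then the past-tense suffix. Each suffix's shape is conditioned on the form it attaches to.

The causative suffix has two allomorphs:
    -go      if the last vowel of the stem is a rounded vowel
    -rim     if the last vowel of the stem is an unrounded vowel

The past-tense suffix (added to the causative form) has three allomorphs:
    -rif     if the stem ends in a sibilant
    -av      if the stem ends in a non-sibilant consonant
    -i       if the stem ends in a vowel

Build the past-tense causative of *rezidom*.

The last vowel of *rezidom* is /o/, which is a rounded vowel, so the causative suffix is -go, giving *rezidomgo*.
The final sound of the causative form *rezidomgo* is /o/, which is a vowel, so the past-tense suffix is -i, giving *rezidomgoi*.

rezidomgoi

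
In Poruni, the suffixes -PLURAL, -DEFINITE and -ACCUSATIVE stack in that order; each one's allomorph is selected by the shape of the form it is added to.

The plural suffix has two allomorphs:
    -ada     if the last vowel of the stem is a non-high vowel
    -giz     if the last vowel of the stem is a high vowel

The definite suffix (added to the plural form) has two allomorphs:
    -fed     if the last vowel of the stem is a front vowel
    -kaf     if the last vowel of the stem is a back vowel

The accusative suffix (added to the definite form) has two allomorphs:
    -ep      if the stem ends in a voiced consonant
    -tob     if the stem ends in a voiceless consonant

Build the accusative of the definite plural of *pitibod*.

*pitibod* — last vowel /o/ (a non-high vowel) → -ada → *pitibodada*.
Since the last vowel of the plural form *pitibodada* is /a/ (a back vowel), it takes -kaf, giving *pitibodadakaf*.
The definite form *pitibodadakaf* — final consonant /f/ (voiceless) → -tob → *pitibodadakaftob*.

pitibodadakaftob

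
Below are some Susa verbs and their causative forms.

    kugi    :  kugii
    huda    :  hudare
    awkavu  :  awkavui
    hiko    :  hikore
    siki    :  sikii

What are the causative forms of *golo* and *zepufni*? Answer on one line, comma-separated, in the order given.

golore, zepufnii

The pattern is height harmony: -i when the last vowel of the stem is a high vowel (*kugi*, *awkavu*, *siki*); -re when the last vowel of the stem is a non-high vowel (*huda*, *hiko*).
The last vowel of *golo* is /o/, which is a non-high vowel, so the suffix is -re, giving *golore*.
*zepufni* — last vowel /i/ (a high vowel) → -i → *zepufnii*.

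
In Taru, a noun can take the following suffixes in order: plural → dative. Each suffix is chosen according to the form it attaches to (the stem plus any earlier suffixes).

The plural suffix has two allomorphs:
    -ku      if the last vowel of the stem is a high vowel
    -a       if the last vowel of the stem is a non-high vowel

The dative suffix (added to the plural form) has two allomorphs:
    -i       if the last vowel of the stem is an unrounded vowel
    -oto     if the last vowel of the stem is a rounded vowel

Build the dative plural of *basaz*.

basazai

The last vowel of *basaz* is /a/, which is a non-high vowel, so the plural suffix is -a, giving *basaza*.
The plural form *basaza* — last vowel /a/ (an unrounded vowel) → -i → *basazai*.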